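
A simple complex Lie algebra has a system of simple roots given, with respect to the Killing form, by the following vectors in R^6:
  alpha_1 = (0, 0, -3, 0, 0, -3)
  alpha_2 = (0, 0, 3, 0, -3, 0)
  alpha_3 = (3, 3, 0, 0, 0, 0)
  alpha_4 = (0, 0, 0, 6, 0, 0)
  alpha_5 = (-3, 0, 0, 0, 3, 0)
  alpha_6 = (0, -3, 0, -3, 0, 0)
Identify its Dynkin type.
C_6 (sp(12))

Compute the Cartan integers a_ij = 2(alpha_i, alpha_j)/(alpha_j, alpha_j); the resulting 6x6 Cartan matrix is
[[2, -1, 0, 0, 0, 0], [-1, 2, 0, 0, -1, 0], [0, 0, 2, 0, -1, -1], [0, 0, 0, 2, 0, -2], [0, -1, -1, 0, 2, 0], [0, 0, -1, -1, 0, 2]].
The roots have two lengths (squared-length ratio 2:1); the short ones are alpha_{1,2,3,5,6}. The associated Dynkin diagram is a chain of 6 nodes with a double edge at one end; the terminal node there is the unique long simple root (C_6), so the type is C_6 (the algebra sp(12)).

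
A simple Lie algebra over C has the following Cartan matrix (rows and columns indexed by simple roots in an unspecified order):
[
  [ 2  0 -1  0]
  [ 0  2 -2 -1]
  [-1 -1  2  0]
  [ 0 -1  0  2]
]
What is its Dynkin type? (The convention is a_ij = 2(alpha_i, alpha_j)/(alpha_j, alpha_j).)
F_4

The matrix has rank 4 with 2's on the diagonal. Reading the off-diagonal entries as Dynkin edges (a single edge where a_ij = a_ji = -1; a double or triple edge where a_ij * a_ji = 2 or 3), the diagram is a chain of 4 nodes with a double edge between the middle two (F_4). One simple-root ordering that puts it in standard form is (alpha_4, alpha_2, alpha_3, alpha_1). So the algebra is type F_4.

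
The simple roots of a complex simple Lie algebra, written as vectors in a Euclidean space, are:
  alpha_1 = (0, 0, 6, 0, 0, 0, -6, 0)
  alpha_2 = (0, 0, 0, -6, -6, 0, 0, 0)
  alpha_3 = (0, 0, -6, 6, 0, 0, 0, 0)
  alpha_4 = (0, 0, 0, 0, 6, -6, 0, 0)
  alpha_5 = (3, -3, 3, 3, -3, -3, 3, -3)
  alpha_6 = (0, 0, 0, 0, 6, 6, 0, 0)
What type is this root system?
type E_6

Compute the Cartan integers a_ij = 2(alpha_i, alpha_j)/(alpha_j, alpha_j); the resulting 6x6 Cartan matrix is
[[2, 0, -1, 0, 0, 0], [0, 2, -1, -1, 0, -1], [-1, -1, 2, 0, 0, 0], [0, -1, 0, 2, 0, 0], [0, 0, 0, 0, 2, -1], [0, -1, 0, 0, -1, 2]].
All simple roots have the same length, so the diagram is simply laced. The associated Dynkin diagram is a chain of 5 nodes with one extra node attached to the third node from one end (E_6), so the type is E_6.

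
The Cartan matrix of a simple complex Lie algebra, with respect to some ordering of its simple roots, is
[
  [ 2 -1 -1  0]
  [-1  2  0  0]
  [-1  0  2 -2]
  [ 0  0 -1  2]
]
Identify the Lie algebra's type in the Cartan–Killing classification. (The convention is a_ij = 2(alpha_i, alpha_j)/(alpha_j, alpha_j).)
The matrix has rank 4 with 2's on the diagonal. Reading the off-diagonal entries as Dynkin edges (a single edge where a_ij = a_ji = -1; a double or triple edge where a_ij * a_ji = 2 or 3), the diagram is a chain of 4 nodes with a double edge at one end; the terminal node there is the unique short simple root (B_4). One simple-root ordering that puts it in standard form is (alpha_2, alpha_1, alpha_3, alpha_4). So the algebra is type B_4, i.e. so(9).

B4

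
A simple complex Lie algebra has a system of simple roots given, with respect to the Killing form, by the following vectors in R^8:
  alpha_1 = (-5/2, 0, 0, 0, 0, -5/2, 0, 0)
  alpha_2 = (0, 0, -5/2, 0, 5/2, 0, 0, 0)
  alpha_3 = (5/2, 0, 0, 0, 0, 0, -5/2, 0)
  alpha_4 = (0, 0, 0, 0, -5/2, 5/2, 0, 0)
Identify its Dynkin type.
Compute the Cartan integers a_ij = 2(alpha_i, alpha_j)/(alpha_j, alpha_j); the resulting 4x4 Cartan matrix is
[[2, 0, -1, -1], [0, 2, 0, -1], [-1, 0, 2, 0], [-1, -1, 0, 2]].
All simple roots have the same length, so the diagram is simply laced. The associated Dynkin diagram is a chain of 4 nodes with single edges (A_4), so the type is A_4 (the algebra sl(5)).

A4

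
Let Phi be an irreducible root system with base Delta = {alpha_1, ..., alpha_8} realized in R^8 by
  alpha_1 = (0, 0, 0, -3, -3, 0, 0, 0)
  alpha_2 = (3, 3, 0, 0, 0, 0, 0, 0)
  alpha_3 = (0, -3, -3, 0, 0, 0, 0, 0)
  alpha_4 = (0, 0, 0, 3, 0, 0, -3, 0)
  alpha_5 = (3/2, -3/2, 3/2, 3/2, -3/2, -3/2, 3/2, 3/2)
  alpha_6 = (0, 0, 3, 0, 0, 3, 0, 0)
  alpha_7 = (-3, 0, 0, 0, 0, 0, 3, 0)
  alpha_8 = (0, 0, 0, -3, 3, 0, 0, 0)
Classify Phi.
Compute the Cartan integers a_ij = 2(alpha_i, alpha_j)/(alpha_j, alpha_j); the resulting 8x8 Cartan matrix is
[[2, 0, 0, -1, 0, 0, 0, 0], [0, 2, -1, 0, 0, 0, -1, 0], [0, -1, 2, 0, 0, -1, 0, 0], [-1, 0, 0, 2, 0, 0, -1, -1], [0, 0, 0, 0, 2, 0, 0, -1], [0, 0, -1, 0, 0, 2, 0, 0], [0, -1, 0, -1, 0, 0, 2, 0], [0, 0, 0, -1, -1, 0, 0, 2]].
All simple roots have the same length, so the diagram is simply laced. The associated Dynkin diagram is a chain of 7 nodes with one extra node attached to the third node from one end (E_8), so the type is E_8.

type E_8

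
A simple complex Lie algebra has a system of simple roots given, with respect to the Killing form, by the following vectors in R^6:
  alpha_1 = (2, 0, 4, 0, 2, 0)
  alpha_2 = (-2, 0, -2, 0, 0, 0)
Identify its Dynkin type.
Compute the Cartan integers a_ij = 2(alpha_i, alpha_j)/(alpha_j, alpha_j); the resulting 2x2 Cartan matrix is
[[2, -3], [-1, 2]].
The roots have two lengths (squared-length ratio 3:1); the short ones are alpha_{2}. The associated Dynkin diagram is two nodes joined by a triple edge (G_2), so the type is G_2.

type G_2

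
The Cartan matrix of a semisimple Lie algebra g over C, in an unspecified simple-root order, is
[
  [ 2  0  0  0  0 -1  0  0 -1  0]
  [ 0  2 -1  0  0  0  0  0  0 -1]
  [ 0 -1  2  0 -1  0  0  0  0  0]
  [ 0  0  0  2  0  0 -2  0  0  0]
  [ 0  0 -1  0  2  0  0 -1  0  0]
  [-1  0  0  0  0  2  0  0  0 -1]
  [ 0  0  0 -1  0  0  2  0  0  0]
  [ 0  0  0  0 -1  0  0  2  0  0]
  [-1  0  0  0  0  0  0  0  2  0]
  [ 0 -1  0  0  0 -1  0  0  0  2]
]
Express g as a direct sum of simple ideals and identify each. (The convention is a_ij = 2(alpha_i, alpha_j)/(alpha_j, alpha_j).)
A_8 + B_2

The diagram associated to this matrix has two connected components: the simple roots {alpha_1, alpha_2, alpha_3, alpha_5, alpha_6, alpha_8, alpha_9, alpha_10} form a chain of 8 nodes with single edges (A_8), and {alpha_4, alpha_7} form a chain of 2 nodes with a double edge at one end; the terminal node there is the unique short simple root (B_2). A semisimple Lie algebra decomposes uniquely as the direct sum of simple ideals, one per connected component of its Dynkin diagram, so g ≅ A_8 ⊕ B_2 (dimension 80 + 10 = 90).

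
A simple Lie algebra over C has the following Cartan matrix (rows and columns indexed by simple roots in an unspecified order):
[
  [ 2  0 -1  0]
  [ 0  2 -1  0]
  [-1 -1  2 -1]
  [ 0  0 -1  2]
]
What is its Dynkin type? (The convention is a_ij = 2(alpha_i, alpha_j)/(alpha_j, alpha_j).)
The matrix has rank 4 with 2's on the diagonal. Reading the off-diagonal entries as Dynkin edges (a single edge where a_ij = a_ji = -1; a double or triple edge where a_ij * a_ji = 2 or 3), the diagram is a chain of 2 nodes with a fork of two nodes at one end (D_4). One simple-root ordering that puts it in standard form is (alpha_1, alpha_3, alpha_4, alpha_2). So the algebra is type D_4, i.e. so(8).

D_4 (so(8))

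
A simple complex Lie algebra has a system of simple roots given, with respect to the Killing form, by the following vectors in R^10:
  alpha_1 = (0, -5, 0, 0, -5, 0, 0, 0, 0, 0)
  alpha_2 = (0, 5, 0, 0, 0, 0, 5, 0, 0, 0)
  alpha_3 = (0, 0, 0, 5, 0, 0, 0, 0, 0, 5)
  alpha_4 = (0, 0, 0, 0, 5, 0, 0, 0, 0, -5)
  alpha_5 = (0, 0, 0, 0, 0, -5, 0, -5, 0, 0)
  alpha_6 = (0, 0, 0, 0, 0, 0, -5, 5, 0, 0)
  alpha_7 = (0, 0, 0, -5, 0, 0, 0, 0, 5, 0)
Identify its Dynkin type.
type A_7

Compute the Cartan integers a_ij = 2(alpha_i, alpha_j)/(alpha_j, alpha_j); the resulting 7x7 Cartan matrix is
[[2, -1, 0, -1, 0, 0, 0], [-1, 2, 0, 0, 0, -1, 0], [0, 0, 2, -1, 0, 0, -1], [-1, 0, -1, 2, 0, 0, 0], [0, 0, 0, 0, 2, -1, 0], [0, -1, 0, 0, -1, 2, 0], [0, 0, -1, 0, 0, 0, 2]].
All simple roots have the same length, so the diagram is simply laced. The associated Dynkin diagram is a chain of 7 nodes with single edges (A_7), so the type is A_7 (the algebra sl(8)).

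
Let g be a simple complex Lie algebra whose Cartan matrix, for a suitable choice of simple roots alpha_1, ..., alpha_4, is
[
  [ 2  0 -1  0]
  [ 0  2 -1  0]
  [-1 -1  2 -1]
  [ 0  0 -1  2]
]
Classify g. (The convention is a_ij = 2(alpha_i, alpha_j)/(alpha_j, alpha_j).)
D_4 (so(8))

The matrix has rank 4 with 2's on the diagonal. Reading the off-diagonal entries as Dynkin edges (a single edge where a_ij = a_ji = -1; a double or triple edge where a_ij * a_ji = 2 or 3), the diagram is a chain of 2 nodes with a fork of two nodes at one end (D_4). One simple-root ordering that puts it in standard form is (alpha_1, alpha_3, alpha_4, alpha_2). So the algebra is type D_4, i.e. so(8).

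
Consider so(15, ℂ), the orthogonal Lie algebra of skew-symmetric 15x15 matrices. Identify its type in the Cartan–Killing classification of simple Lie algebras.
This is so(15) with 15 odd, which has dimension 15(15-1)/2 = 105 and rank (15-1)/2 = 7. In the classification of classical Lie algebras, the orthogonal algebra so(2n+1) in an odd number of variables has type B_n; here n = 7, so the Dynkin diagram is a chain of 7 nodes with a double edge at one end; the terminal node there is the unique short simple root (B_7). Hence the type is B_7.

type B_7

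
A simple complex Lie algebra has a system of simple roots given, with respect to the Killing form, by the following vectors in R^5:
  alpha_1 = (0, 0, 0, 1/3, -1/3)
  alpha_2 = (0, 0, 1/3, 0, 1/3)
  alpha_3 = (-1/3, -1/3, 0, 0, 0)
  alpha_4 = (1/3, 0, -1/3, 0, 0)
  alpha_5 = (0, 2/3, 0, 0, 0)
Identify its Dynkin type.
Compute the Cartan integers a_ij = 2(alpha_i, alpha_j)/(alpha_j, alpha_j); the resulting 5x5 Cartan matrix is
[[2, -1, 0, 0, 0], [-1, 2, 0, -1, 0], [0, 0, 2, -1, -1], [0, -1, -1, 2, 0], [0, 0, -2, 0, 2]].
The roots have two lengths (squared-length ratio 2:1); the short ones are alpha_{1,2,3,4}. The associated Dynkin diagram is a chain of 5 nodes with a double edge at one end; the terminal node there is the unique long simple root (C_5), so the type is C_5 (the algebra sp(10)).

C_5 (sp(10))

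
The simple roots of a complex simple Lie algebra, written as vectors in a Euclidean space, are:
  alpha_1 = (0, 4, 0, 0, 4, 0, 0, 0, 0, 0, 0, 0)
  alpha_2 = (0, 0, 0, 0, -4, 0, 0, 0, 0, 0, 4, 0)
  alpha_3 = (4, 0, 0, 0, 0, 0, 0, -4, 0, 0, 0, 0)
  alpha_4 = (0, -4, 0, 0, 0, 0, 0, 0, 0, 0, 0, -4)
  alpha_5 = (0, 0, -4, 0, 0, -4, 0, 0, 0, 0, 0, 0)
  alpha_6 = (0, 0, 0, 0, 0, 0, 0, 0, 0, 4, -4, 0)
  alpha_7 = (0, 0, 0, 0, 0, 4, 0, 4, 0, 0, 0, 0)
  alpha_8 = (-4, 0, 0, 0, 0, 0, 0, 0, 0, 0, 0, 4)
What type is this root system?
A8

Compute the Cartan integers a_ij = 2(alpha_i, alpha_j)/(alpha_j, alpha_j); the resulting 8x8 Cartan matrix is
[[2, -1, 0, -1, 0, 0, 0, 0], [-1, 2, 0, 0, 0, -1, 0, 0], [0, 0, 2, 0, 0, 0, -1, -1], [-1, 0, 0, 2, 0, 0, 0, -1], [0, 0, 0, 0, 2, 0, -1, 0], [0, -1, 0, 0, 0, 2, 0, 0], [0, 0, -1, 0, -1, 0, 2, 0], [0, 0, -1, -1, 0, 0, 0, 2]].
All simple roots have the same length, so the diagram is simply laced. The associated Dynkin diagram is a chain of 8 nodes with single edges (A_8), so the type is A_8 (the algebra sl(9)).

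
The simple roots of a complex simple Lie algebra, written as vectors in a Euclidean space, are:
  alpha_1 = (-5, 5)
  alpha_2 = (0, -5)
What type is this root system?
Compute the Cartan integers a_ij = 2(alpha_i, alpha_j)/(alpha_j, alpha_j); the resulting 2x2 Cartan matrix is
[[2, -2], [-1, 2]].
The roots have two lengths (squared-length ratio 2:1); the short ones are alpha_{2}. The associated Dynkin diagram is a chain of 2 nodes with a double edge at one end; the terminal node there is the unique short simple root (B_2), so the type is B_2 (the algebra so(5)).

type B_2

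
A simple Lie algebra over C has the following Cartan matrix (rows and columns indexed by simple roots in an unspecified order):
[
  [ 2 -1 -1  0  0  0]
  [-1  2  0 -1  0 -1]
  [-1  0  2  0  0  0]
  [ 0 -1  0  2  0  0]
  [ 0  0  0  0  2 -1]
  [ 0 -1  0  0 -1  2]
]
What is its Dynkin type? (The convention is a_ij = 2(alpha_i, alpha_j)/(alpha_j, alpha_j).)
E_6

The matrix has rank 6 with 2's on the diagonal. Reading the off-diagonal entries as Dynkin edges (a single edge where a_ij = a_ji = -1; a double or triple edge where a_ij * a_ji = 2 or 3), the diagram is a chain of 5 nodes with one extra node attached to the third node from one end (E_6). One simple-root ordering that puts it in standard form is (alpha_5, alpha_4, alpha_6, alpha_2, alpha_1, alpha_3). So the algebra is type E_6.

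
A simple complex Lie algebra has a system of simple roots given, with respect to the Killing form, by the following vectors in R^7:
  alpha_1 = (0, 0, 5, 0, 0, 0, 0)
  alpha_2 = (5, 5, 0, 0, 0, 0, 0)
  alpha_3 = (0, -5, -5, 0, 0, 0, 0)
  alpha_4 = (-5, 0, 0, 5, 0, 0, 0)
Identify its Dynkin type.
Compute the Cartan integers a_ij = 2(alpha_i, alpha_j)/(alpha_j, alpha_j); the resulting 4x4 Cartan matrix is
[[2, 0, -1, 0], [0, 2, -1, -1], [-2, -1, 2, 0], [0, -1, 0, 2]].
The roots have two lengths (squared-length ratio 2:1); the short ones are alpha_{1}. The associated Dynkin diagram is a chain of 4 nodes with a double edge at one end; the terminal node there is the unique short simple root (B_4), so the type is B_4 (the algebra so(9)).

type B_4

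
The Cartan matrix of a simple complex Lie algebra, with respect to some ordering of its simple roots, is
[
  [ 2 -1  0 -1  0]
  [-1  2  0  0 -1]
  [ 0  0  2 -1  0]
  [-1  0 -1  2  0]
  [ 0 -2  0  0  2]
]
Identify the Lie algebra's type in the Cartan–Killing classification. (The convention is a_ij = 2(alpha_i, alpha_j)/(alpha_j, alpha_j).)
C5

The matrix has rank 5 with 2's on the diagonal. Reading the off-diagonal entries as Dynkin edges (a single edge where a_ij = a_ji = -1; a double or triple edge where a_ij * a_ji = 2 or 3), the diagram is a chain of 5 nodes with a double edge at one end; the terminal node there is the unique long simple root (C_5). One simple-root ordering that puts it in standard form is (alpha_3, alpha_4, alpha_1, alpha_2, alpha_5). So the algebra is type C_5, i.e. sp(10).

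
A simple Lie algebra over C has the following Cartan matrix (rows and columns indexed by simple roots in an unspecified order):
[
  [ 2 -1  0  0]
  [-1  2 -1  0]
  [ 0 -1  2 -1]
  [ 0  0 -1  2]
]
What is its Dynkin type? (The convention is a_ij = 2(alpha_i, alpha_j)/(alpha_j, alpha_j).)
A4

The matrix has rank 4 with 2's on the diagonal. Reading the off-diagonal entries as Dynkin edges (a single edge where a_ij = a_ji = -1; a double or triple edge where a_ij * a_ji = 2 or 3), the diagram is a chain of 4 nodes with single edges (A_4). One simple-root ordering that puts it in standard form is (alpha_4, alpha_3, alpha_2, alpha_1). So the algebra is type A_4, i.e. sl(5).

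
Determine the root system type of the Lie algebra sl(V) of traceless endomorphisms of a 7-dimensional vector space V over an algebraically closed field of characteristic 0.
This is sl(7), which has dimension 7^2 - 1 = 48 and rank 7 - 1 = 6 (a Cartan subalgebra is the diagonal traceless matrices). In the classification of classical Lie algebras, the special linear algebra sl(n+1) has type A_n; here n = 6, so the Dynkin diagram is a chain of 6 nodes with single edges (A_6). Hence the type is A_6.

A_6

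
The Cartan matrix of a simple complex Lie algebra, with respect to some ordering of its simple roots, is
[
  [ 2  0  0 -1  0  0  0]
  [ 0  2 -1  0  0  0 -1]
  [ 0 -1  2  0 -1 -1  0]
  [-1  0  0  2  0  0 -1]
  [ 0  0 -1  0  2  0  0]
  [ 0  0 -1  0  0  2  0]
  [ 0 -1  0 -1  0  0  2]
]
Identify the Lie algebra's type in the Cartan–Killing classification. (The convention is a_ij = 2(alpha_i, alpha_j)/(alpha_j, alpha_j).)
The matrix has rank 7 with 2's on the diagonal. Reading the off-diagonal entries as Dynkin edges (a single edge where a_ij = a_ji = -1; a double or triple edge where a_ij * a_ji = 2 or 3), the diagram is a chain of 5 nodes with a fork of two nodes at one end (D_7). One simple-root ordering that puts it in standard form is (alpha_1, alpha_4, alpha_7, alpha_2, alpha_3, alpha_5, alpha_6). So the algebra is type D_7, i.e. so(14).

type D_7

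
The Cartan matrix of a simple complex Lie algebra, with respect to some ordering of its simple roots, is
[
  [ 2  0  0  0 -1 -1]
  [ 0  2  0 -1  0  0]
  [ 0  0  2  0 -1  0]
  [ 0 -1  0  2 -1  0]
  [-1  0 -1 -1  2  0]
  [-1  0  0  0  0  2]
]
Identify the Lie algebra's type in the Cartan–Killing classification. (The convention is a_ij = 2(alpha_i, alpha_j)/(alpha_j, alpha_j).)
The matrix has rank 6 with 2's on the diagonal. Reading the off-diagonal entries as Dynkin edges (a single edge where a_ij = a_ji = -1; a double or triple edge where a_ij * a_ji = 2 or 3), the diagram is a chain of 5 nodes with one extra node attached to the third node from one end (E_6). One simple-root ordering that puts it in standard form is (alpha_6, alpha_3, alpha_1, alpha_5, alpha_4, alpha_2). So the algebra is type E_6.

type E_6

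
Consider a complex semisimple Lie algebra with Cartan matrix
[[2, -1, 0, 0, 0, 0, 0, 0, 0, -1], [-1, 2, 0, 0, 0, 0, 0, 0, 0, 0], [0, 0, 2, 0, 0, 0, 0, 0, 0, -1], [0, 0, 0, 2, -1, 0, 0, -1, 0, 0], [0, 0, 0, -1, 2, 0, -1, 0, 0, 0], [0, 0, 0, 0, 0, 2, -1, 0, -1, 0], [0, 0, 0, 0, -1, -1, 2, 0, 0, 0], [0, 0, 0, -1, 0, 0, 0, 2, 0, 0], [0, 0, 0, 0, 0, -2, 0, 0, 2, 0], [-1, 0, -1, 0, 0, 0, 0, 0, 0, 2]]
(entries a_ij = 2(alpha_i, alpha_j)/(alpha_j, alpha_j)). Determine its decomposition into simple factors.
A4 + C6

The diagram associated to this matrix has two connected components: the simple roots {alpha_1, alpha_2, alpha_3, alpha_10} form a chain of 4 nodes with single edges (A_4), and {alpha_4, alpha_5, alpha_6, alpha_7, alpha_8, alpha_9} form a chain of 6 nodes with a double edge at one end; the terminal node there is the unique long simple root (C_6). A semisimple Lie algebra decomposes uniquely as the direct sum of simple ideals, one per connected component of its Dynkin diagram, so g ≅ A_4 ⊕ C_6 (dimension 24 + 78 = 102).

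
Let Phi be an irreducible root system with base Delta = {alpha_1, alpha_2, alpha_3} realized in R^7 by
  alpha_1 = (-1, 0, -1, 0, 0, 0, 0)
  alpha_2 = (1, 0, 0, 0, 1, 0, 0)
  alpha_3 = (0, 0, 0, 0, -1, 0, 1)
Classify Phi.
Compute the Cartan integers a_ij = 2(alpha_i, alpha_j)/(alpha_j, alpha_j); the resulting 3x3 Cartan matrix is
[[2, -1, 0], [-1, 2, -1], [0, -1, 2]].
All simple roots have the same length, so the diagram is simply laced. The associated Dynkin diagram is a chain of 3 nodes with single edges (A_3), so the type is A_3 (the algebra sl(4)).

type A_3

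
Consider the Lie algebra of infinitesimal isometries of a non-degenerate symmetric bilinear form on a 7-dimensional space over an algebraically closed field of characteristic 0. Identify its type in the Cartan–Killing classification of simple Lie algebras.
B_3 (so(7))

This is so(7) with 7 odd, which has dimension 7(7-1)/2 = 21 and rank (7-1)/2 = 3. In the classification of classical Lie algebras, the orthogonal algebra so(2n+1) in an odd number of variables has type B_n; here n = 3, so the Dynkin diagram is a chain of 3 nodes with a double edge at one end; the terminal node there is the unique short simple root (B_3). Hence the type is B_3.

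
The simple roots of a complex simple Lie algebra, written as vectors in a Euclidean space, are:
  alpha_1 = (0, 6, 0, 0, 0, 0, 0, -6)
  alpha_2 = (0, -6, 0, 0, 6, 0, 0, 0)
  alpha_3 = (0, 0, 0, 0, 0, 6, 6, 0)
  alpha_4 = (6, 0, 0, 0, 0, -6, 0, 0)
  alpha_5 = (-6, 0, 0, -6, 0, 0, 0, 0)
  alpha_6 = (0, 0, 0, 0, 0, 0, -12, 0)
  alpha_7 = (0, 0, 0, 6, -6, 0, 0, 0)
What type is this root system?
type C_7

Compute the Cartan integers a_ij = 2(alpha_i, alpha_j)/(alpha_j, alpha_j); the resulting 7x7 Cartan matrix is
[[2, -1, 0, 0, 0, 0, 0], [-1, 2, 0, 0, 0, 0, -1], [0, 0, 2, -1, 0, -1, 0], [0, 0, -1, 2, -1, 0, 0], [0, 0, 0, -1, 2, 0, -1], [0, 0, -2, 0, 0, 2, 0], [0, -1, 0, 0, -1, 0, 2]].
The roots have two lengths (squared-length ratio 2:1); the short ones are alpha_{1,2,3,4,5,7}. The associated Dynkin diagram is a chain of 7 nodes with a double edge at one end; the terminal node there is the unique long simple root (C_7), so the type is C_7 (the algebra sp(14)).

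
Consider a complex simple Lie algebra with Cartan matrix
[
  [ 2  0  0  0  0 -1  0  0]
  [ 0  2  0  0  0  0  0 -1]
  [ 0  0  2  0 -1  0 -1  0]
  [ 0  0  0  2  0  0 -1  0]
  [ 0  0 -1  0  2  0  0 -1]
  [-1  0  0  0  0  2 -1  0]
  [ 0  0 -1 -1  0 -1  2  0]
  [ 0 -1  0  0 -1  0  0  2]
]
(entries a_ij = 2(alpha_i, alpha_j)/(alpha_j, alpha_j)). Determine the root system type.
E_8

The matrix has rank 8 with 2's on the diagonal. Reading the off-diagonal entries as Dynkin edges (a single edge where a_ij = a_ji = -1; a double or triple edge where a_ij * a_ji = 2 or 3), the diagram is a chain of 7 nodes with one extra node attached to the third node from one end (E_8). One simple-root ordering that puts it in standard form is (alpha_1, alpha_4, alpha_6, alpha_7, alpha_3, alpha_5, alpha_8, alpha_2). So the algebra is type E_8.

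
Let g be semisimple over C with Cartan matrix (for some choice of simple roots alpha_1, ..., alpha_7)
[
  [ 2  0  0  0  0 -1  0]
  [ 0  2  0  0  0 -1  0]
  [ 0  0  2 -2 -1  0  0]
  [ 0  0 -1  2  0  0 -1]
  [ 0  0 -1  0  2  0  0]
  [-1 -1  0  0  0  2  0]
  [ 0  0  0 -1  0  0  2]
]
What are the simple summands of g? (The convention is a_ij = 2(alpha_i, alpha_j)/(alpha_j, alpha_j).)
The diagram associated to this matrix has two connected components: the simple roots {alpha_1, alpha_2, alpha_6} form a chain of 3 nodes with single edges (A_3), and {alpha_3, alpha_4, alpha_5, alpha_7} form a chain of 4 nodes with a double edge between the middle two (F_4). A semisimple Lie algebra decomposes uniquely as the direct sum of simple ideals, one per connected component of its Dynkin diagram, so g ≅ A_3 ⊕ F_4 (dimension 15 + 52 = 67).

A_3 (sl(4)) ⊕ F_4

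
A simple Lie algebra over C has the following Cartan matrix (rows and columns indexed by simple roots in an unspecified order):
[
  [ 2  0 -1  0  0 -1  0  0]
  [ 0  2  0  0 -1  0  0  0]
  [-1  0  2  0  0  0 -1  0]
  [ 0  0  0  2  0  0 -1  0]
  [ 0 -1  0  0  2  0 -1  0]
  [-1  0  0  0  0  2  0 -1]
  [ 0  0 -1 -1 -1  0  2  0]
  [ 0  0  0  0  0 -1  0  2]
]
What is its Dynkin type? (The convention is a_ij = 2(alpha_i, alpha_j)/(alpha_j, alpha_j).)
E_8

The matrix has rank 8 with 2's on the diagonal. Reading the off-diagonal entries as Dynkin edges (a single edge where a_ij = a_ji = -1; a double or triple edge where a_ij * a_ji = 2 or 3), the diagram is a chain of 7 nodes with one extra node attached to the third node from one end (E_8). One simple-root ordering that puts it in standard form is (alpha_2, alpha_4, alpha_5, alpha_7, alpha_3, alpha_1, alpha_6, alpha_8). So the algebra is type E_8.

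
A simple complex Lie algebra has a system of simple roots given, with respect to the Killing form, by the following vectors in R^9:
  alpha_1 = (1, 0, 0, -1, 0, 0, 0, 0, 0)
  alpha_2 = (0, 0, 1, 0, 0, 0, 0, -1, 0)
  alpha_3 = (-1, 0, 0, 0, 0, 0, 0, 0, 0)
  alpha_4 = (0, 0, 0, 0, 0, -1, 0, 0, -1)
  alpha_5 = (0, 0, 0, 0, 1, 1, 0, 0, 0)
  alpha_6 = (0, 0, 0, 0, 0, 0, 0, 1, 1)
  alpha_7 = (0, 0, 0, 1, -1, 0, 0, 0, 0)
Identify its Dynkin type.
Compute the Cartan integers a_ij = 2(alpha_i, alpha_j)/(alpha_j, alpha_j); the resulting 7x7 Cartan matrix is
[[2, 0, -2, 0, 0, 0, -1], [0, 2, 0, 0, 0, -1, 0], [-1, 0, 2, 0, 0, 0, 0], [0, 0, 0, 2, -1, -1, 0], [0, 0, 0, -1, 2, 0, -1], [0, -1, 0, -1, 0, 2, 0], [-1, 0, 0, 0, -1, 0, 2]].
The roots have two lengths (squared-length ratio 2:1); the short ones are alpha_{3}. The associated Dynkin diagram is a chain of 7 nodes with a double edge at one end; the terminal node there is the unique short simple root (B_7), so the type is B_7 (the algebra so(15)).

type B_7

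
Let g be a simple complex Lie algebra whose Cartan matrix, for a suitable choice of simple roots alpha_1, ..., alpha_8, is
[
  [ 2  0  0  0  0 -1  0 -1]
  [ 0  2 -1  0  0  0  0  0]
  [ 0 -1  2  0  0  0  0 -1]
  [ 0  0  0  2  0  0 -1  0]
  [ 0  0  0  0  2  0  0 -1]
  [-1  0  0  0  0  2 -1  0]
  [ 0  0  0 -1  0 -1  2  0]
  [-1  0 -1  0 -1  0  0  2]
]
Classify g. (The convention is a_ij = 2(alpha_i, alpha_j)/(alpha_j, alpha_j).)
E8

The matrix has rank 8 with 2's on the diagonal. Reading the off-diagonal entries as Dynkin edges (a single edge where a_ij = a_ji = -1; a double or triple edge where a_ij * a_ji = 2 or 3), the diagram is a chain of 7 nodes with one extra node attached to the third node from one end (E_8). One simple-root ordering that puts it in standard form is (alpha_2, alpha_5, alpha_3, alpha_8, alpha_1, alpha_6, alpha_7, alpha_4). So the algebra is type E_8.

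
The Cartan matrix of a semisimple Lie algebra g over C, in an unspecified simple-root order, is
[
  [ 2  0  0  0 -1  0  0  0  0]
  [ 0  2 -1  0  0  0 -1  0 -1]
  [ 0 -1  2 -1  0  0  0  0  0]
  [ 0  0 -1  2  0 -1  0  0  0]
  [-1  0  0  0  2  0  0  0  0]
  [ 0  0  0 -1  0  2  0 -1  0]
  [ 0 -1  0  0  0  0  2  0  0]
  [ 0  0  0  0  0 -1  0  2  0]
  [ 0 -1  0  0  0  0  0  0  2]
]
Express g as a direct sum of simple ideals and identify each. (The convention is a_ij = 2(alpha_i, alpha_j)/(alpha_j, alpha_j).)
The diagram associated to this matrix has two connected components: the simple roots {alpha_1, alpha_5} form a chain of 2 nodes with single edges (A_2), and {alpha_2, alpha_3, alpha_4, alpha_6, alpha_7, alpha_8, alpha_9} form a chain of 5 nodes with a fork of two nodes at one end (D_7). A semisimple Lie algebra decomposes uniquely as the direct sum of simple ideals, one per connected component of its Dynkin diagram, so g ≅ A_2 ⊕ D_7 (dimension 8 + 91 = 99).

A_2 + D_7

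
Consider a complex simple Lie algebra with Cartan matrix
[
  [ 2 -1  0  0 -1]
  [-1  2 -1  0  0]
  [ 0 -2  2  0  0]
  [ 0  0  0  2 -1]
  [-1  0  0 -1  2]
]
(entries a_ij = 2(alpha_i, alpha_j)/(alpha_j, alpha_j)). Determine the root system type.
The matrix has rank 5 with 2's on the diagonal. Reading the off-diagonal entries as Dynkin edges (a single edge where a_ij = a_ji = -1; a double or triple edge where a_ij * a_ji = 2 or 3), the diagram is a chain of 5 nodes with a double edge at one end; the terminal node there is the unique long simple root (C_5). One simple-root ordering that puts it in standard form is (alpha_4, alpha_5, alpha_1, alpha_2, alpha_3). So the algebra is type C_5, i.e. sp(10).

C_5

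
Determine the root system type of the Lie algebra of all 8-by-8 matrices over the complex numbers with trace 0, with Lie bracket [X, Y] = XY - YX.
A7

This is sl(8), which has dimension 8^2 - 1 = 63 and rank 8 - 1 = 7 (a Cartan subalgebra is the diagonal traceless matrices). In the classification of classical Lie algebras, the special linear algebra sl(n+1) has type A_n; here n = 7, so the Dynkin diagram is a chain of 7 nodes with single edges (A_7). Hence the type is A_7.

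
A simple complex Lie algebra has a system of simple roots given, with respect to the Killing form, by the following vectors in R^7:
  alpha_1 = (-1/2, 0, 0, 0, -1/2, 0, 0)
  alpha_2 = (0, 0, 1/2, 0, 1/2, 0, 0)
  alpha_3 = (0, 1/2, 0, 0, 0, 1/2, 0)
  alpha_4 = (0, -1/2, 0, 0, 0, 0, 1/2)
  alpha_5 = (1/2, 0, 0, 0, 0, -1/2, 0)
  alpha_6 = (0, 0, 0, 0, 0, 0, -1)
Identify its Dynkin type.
Compute the Cartan integers a_ij = 2(alpha_i, alpha_j)/(alpha_j, alpha_j); the resulting 6x6 Cartan matrix is
[[2, -1, 0, 0, -1, 0], [-1, 2, 0, 0, 0, 0], [0, 0, 2, -1, -1, 0], [0, 0, -1, 2, 0, -1], [-1, 0, -1, 0, 2, 0], [0, 0, 0, -2, 0, 2]].
The roots have two lengths (squared-length ratio 2:1); the short ones are alpha_{1,2,3,4,5}. The associated Dynkin diagram is a chain of 6 nodes with a double edge at one end; the terminal node there is the unique long simple root (C_6), so the type is C_6 (the algebra sp(12)).

C6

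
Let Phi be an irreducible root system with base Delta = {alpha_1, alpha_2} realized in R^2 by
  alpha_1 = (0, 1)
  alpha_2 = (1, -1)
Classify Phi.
B_2 (so(5))

Compute the Cartan integers a_ij = 2(alpha_i, alpha_j)/(alpha_j, alpha_j); the resulting 2x2 Cartan matrix is
[[2, -1], [-2, 2]].
The roots have two lengths (squared-length ratio 2:1); the short ones are alpha_{1}. The associated Dynkin diagram is a chain of 2 nodes with a double edge at one end; the terminal node there is the unique short simple root (B_2), so the type is B_2 (the algebra so(5)).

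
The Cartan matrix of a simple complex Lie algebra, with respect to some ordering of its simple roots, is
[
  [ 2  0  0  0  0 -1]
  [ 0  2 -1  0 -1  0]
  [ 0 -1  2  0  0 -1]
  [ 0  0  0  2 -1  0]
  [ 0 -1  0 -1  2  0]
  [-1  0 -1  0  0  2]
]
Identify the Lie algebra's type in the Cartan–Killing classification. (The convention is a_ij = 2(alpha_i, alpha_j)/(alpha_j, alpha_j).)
type A_6

The matrix has rank 6 with 2's on the diagonal. Reading the off-diagonal entries as Dynkin edges (a single edge where a_ij = a_ji = -1; a double or triple edge where a_ij * a_ji = 2 or 3), the diagram is a chain of 6 nodes with single edges (A_6). One simple-root ordering that puts it in standard form is (alpha_4, alpha_5, alpha_2, alpha_3, alpha_6, alpha_1). So the algebra is type A_6, i.e. sl(7).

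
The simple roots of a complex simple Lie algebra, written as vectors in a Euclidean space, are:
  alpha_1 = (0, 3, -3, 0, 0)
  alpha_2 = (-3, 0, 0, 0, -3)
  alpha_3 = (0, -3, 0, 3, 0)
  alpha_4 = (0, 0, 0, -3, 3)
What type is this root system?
A_4 (sl(5))

Compute the Cartan integers a_ij = 2(alpha_i, alpha_j)/(alpha_j, alpha_j); the resulting 4x4 Cartan matrix is
[[2, 0, -1, 0], [0, 2, 0, -1], [-1, 0, 2, -1], [0, -1, -1, 2]].
All simple roots have the same length, so the diagram is simply laced. The associated Dynkin diagram is a chain of 4 nodes with single edges (A_4), so the type is A_4 (the algebra sl(5)).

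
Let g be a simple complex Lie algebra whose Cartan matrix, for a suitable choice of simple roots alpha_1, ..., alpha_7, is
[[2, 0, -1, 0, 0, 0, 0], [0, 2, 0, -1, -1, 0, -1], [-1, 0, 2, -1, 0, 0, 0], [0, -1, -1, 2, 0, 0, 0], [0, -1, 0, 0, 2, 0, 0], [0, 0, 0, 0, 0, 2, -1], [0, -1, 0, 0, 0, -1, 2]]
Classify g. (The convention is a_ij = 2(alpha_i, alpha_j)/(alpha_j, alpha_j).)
E_7

The matrix has rank 7 with 2's on the diagonal. Reading the off-diagonal entries as Dynkin edges (a single edge where a_ij = a_ji = -1; a double or triple edge where a_ij * a_ji = 2 or 3), the diagram is a chain of 6 nodes with one extra node attached to the third node from one end (E_7). One simple-root ordering that puts it in standard form is (alpha_6, alpha_5, alpha_7, alpha_2, alpha_4, alpha_3, alpha_1). So the algebra is type E_7.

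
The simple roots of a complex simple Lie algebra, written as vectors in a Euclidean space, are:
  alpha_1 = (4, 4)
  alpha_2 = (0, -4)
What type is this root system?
Compute the Cartan integers a_ij = 2(alpha_i, alpha_j)/(alpha_j, alpha_j); the resulting 2x2 Cartan matrix is
[[2, -2], [-1, 2]].
The roots have two lengths (squared-length ratio 2:1); the short ones are alpha_{2}. The associated Dynkin diagram is a chain of 2 nodes with a double edge at one end; the terminal node there is the unique short simple root (B_2), so the type is B_2 (the algebra so(5)).

type B_2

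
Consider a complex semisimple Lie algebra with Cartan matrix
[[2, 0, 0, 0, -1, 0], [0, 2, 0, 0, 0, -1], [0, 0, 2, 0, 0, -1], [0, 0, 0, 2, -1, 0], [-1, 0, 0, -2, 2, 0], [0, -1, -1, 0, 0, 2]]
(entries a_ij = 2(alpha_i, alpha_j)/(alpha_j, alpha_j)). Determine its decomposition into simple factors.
The diagram associated to this matrix has two connected components: the simple roots {alpha_2, alpha_3, alpha_6} form a chain of 3 nodes with single edges (A_3), and {alpha_1, alpha_4, alpha_5} form a chain of 3 nodes with a double edge at one end; the terminal node there is the unique short simple root (B_3). A semisimple Lie algebra decomposes uniquely as the direct sum of simple ideals, one per connected component of its Dynkin diagram, so g ≅ A_3 ⊕ B_3 (dimension 15 + 21 = 36).

A3 + B3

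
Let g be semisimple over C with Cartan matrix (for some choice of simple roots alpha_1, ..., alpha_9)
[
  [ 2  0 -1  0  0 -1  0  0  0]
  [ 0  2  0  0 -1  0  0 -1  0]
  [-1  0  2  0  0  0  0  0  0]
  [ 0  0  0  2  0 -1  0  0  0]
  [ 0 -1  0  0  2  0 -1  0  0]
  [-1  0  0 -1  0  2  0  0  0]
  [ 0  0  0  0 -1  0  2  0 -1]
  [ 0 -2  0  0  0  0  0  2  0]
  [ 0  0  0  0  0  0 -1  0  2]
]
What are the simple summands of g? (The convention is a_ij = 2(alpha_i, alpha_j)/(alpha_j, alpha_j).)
The diagram associated to this matrix has two connected components: the simple roots {alpha_1, alpha_3, alpha_4, alpha_6} form a chain of 4 nodes with single edges (A_4), and {alpha_2, alpha_5, alpha_7, alpha_8, alpha_9} form a chain of 5 nodes with a double edge at one end; the terminal node there is the unique long simple root (C_5). A semisimple Lie algebra decomposes uniquely as the direct sum of simple ideals, one per connected component of its Dynkin diagram, so g ≅ A_4 ⊕ C_5 (dimension 24 + 55 = 79).

A_4 (sl(5)) + C_5 (sp(10))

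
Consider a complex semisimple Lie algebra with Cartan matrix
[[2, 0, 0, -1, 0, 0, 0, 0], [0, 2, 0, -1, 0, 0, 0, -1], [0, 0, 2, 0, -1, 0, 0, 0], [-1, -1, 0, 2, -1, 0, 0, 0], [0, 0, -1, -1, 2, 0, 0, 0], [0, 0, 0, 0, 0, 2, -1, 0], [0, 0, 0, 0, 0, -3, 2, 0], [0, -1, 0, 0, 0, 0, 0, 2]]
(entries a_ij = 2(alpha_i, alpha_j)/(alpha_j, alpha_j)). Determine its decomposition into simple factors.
E_6 ⊕ G_2

The diagram associated to this matrix has two connected components: the simple roots {alpha_1, alpha_2, alpha_3, alpha_4, alpha_5, alpha_8} form a chain of 5 nodes with one extra node attached to the third node from one end (E_6), and {alpha_6, alpha_7} form two nodes joined by a triple edge (G_2). A semisimple Lie algebra decomposes uniquely as the direct sum of simple ideals, one per connected component of its Dynkin diagram, so g ≅ E_6 ⊕ G_2 (dimension 78 + 14 = 92).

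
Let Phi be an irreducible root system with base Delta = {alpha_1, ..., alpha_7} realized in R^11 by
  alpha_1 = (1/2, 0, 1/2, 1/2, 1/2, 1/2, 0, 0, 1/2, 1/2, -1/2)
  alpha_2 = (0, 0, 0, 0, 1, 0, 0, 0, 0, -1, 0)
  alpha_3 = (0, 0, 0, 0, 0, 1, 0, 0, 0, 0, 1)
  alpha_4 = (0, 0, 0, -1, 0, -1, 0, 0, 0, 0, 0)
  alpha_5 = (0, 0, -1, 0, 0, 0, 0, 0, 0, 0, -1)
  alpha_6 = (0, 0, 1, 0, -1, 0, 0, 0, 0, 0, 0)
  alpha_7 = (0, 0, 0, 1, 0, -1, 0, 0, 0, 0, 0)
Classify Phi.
type E_7

Compute the Cartan integers a_ij = 2(alpha_i, alpha_j)/(alpha_j, alpha_j); the resulting 7x7 Cartan matrix is
[[2, 0, 0, -1, 0, 0, 0], [0, 2, 0, 0, 0, -1, 0], [0, 0, 2, -1, -1, 0, -1], [-1, 0, -1, 2, 0, 0, 0], [0, 0, -1, 0, 2, -1, 0], [0, -1, 0, 0, -1, 2, 0], [0, 0, -1, 0, 0, 0, 2]].
All simple roots have the same length, so the diagram is simply laced. The associated Dynkin diagram is a chain of 6 nodes with one extra node attached to the third node from one end (E_7), so the type is E_7.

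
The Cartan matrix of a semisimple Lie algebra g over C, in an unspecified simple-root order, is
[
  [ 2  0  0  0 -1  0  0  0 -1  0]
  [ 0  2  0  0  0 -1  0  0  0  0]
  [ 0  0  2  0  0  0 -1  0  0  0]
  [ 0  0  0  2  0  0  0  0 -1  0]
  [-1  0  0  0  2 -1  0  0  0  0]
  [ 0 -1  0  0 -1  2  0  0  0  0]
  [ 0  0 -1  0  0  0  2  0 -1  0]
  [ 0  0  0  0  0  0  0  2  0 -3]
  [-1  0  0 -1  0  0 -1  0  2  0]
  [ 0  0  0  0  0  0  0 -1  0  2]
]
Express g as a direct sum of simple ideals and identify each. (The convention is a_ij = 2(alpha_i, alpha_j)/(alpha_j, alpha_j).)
The diagram associated to this matrix has two connected components: the simple roots {alpha_1, alpha_2, alpha_3, alpha_4, alpha_5, alpha_6, alpha_7, alpha_9} form a chain of 7 nodes with one extra node attached to the third node from one end (E_8), and {alpha_8, alpha_10} form two nodes joined by a triple edge (G_2). A semisimple Lie algebra decomposes uniquely as the direct sum of simple ideals, one per connected component of its Dynkin diagram, so g ≅ E_8 ⊕ G_2 (dimension 248 + 14 = 262).

E8 ⊕ G2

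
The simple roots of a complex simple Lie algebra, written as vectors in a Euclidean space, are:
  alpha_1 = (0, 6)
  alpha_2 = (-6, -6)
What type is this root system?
B_2 (so(5))

Compute the Cartan integers a_ij = 2(alpha_i, alpha_j)/(alpha_j, alpha_j); the resulting 2x2 Cartan matrix is
[[2, -1], [-2, 2]].
The roots have two lengths (squared-length ratio 2:1); the short ones are alpha_{1}. The associated Dynkin diagram is a chain of 2 nodes with a double edge at one end; the terminal node there is the unique short simple root (B_2), so the type is B_2 (the algebra so(5)).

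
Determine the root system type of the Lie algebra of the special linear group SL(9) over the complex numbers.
This is sl(9), which has dimension 9^2 - 1 = 80 and rank 9 - 1 = 8 (a Cartan subalgebra is the diagonal traceless matrices). In the classification of classical Lie algebras, the special linear algebra sl(n+1) has type A_n; here n = 8, so the Dynkin diagram is a chain of 8 nodes with single edges (A_8). Hence the type is A_8.

A_8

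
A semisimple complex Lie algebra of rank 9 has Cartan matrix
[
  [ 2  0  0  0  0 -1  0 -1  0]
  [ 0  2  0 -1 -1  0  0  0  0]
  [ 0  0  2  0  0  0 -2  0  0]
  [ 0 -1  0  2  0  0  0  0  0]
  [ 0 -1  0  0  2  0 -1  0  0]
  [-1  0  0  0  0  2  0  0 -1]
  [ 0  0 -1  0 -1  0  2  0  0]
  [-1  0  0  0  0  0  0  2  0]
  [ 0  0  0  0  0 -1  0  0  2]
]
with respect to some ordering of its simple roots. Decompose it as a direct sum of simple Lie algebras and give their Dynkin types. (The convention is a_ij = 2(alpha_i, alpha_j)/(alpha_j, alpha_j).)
The diagram associated to this matrix has two connected components: the simple roots {alpha_1, alpha_6, alpha_8, alpha_9} form a chain of 4 nodes with single edges (A_4), and {alpha_2, alpha_3, alpha_4, alpha_5, alpha_7} form a chain of 5 nodes with a double edge at one end; the terminal node there is the unique long simple root (C_5). A semisimple Lie algebra decomposes uniquely as the direct sum of simple ideals, one per connected component of its Dynkin diagram, so g ≅ A_4 ⊕ C_5 (dimension 24 + 55 = 79).

A_4 (sl(5)) ⊕ C_5 (sp(10))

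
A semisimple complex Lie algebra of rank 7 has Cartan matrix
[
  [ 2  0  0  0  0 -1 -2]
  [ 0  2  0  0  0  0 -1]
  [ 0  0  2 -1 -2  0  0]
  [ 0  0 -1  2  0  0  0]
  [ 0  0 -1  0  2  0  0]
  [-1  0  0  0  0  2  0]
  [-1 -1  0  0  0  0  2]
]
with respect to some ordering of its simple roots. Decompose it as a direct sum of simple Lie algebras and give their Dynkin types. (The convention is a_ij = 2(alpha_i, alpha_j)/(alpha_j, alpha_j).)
B3 + F4

The diagram associated to this matrix has two connected components: the simple roots {alpha_3, alpha_4, alpha_5} form a chain of 3 nodes with a double edge at one end; the terminal node there is the unique short simple root (B_3), and {alpha_1, alpha_2, alpha_6, alpha_7} form a chain of 4 nodes with a double edge between the middle two (F_4). A semisimple Lie algebra decomposes uniquely as the direct sum of simple ideals, one per connected component of its Dynkin diagram, so g ≅ B_3 ⊕ F_4 (dimension 21 + 52 = 73).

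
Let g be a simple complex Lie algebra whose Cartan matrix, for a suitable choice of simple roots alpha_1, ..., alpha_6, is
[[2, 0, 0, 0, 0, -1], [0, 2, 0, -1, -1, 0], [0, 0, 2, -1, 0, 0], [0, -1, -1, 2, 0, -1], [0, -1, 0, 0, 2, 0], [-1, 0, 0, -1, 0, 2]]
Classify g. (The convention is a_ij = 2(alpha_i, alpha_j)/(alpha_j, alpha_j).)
The matrix has rank 6 with 2's on the diagonal. Reading the off-diagonal entries as Dynkin edges (a single edge where a_ij = a_ji = -1; a double or triple edge where a_ij * a_ji = 2 or 3), the diagram is a chain of 5 nodes with one extra node attached to the third node from one end (E_6). One simple-root ordering that puts it in standard form is (alpha_1, alpha_3, alpha_6, alpha_4, alpha_2, alpha_5). So the algebra is type E_6.

type E_6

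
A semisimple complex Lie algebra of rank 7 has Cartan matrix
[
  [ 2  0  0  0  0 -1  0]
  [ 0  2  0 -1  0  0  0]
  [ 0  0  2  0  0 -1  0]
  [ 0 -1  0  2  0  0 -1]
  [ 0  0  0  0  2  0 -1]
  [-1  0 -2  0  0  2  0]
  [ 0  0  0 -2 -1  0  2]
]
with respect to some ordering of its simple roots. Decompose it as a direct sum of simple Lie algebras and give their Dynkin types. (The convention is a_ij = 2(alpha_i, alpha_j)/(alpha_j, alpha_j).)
type B_3 ⊕ type F_4

The diagram associated to this matrix has two connected components: the simple roots {alpha_1, alpha_3, alpha_6} form a chain of 3 nodes with a double edge at one end; the terminal node there is the unique short simple root (B_3), and {alpha_2, alpha_4, alpha_5, alpha_7} form a chain of 4 nodes with a double edge between the middle two (F_4). A semisimple Lie algebra decomposes uniquely as the direct sum of simple ideals, one per connected component of its Dynkin diagram, so g ≅ B_3 ⊕ F_4 (dimension 21 + 52 = 73).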